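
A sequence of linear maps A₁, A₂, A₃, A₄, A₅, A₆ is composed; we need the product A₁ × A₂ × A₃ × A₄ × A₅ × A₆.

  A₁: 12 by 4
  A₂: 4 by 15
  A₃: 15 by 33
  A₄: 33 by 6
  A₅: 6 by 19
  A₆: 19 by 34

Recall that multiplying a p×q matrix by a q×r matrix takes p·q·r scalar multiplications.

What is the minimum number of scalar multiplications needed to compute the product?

7444

Adjacent pairs: A₁A₂ = 12·4·15 = 720; A₂A₃ = 4·15·33 = 1980; A₃A₄ = 15·33·6 = 2970; A₄A₅ = 33·6·19 = 3762; A₅A₆ = 6·19·34 = 3876.
Length 3: A₁..A₃: k=1: 0+1980+12·4·33=3564; k=2: 720+0+12·15·33=6660 → min 3564 | A₂..A₄: k=2: 0+2970+4·15·6=3330; k=3: 1980+0+4·33·6=2772 → min 2772 | A₃..A₅: k=3: 0+3762+15·33·19=13167; k=4: 2970+0+15·6·19=4680 → min 4680 | A₄..A₆: k=4: 0+3876+33·6·34=10608; k=5: 3762+0+33·19·34=25080 → min 10608.
Length 4: A₁..A₄: k=1: 0+2772+12·4·6=3060; k=2: 720+2970+12·15·6=4770; k=3: 3564+0+12·33·6=5940 → min 3060 | A₂..A₅: k=2: 0+4680+4·15·19=5820; k=3: 1980+3762+4·33·19=8250; k=4: 2772+0+4·6·19=3228 → min 3228 | A₃..A₆: k=3: 0+10608+15·33·34=27438; k=4: 2970+3876+15·6·34=9906; k=5: 4680+0+15·19·34=14370 → min 9906.
Length 5: A₁..A₅: k=1: 0+3228+12·4·19=4140; k=2: 720+4680+12·15·19=8820; k=3: 3564+3762+12·33·19=14850; k=4: 3060+0+12·6·19=4428 → min 4140 | A₂..A₆: k=2: 0+9906+4·15·34=11946; k=3: 1980+10608+4·33·34=17076; k=4: 2772+3876+4·6·34=7464; k=5: 3228+0+4·19·34=5812 → min 5812.
Length 6: A₁..A₆: k=1: 0+5812+12·4·34=7444; k=2: 720+9906+12·15·34=16746; k=3: 3564+10608+12·33·34=27636; k=4: 3060+3876+12·6·34=9384; k=5: 4140+0+12·19·34=11892 → min 7444.
Optimal order: (A₁ × ((((A₂ × A₃) × A₄) × A₅) × A₆)) with cost 7444.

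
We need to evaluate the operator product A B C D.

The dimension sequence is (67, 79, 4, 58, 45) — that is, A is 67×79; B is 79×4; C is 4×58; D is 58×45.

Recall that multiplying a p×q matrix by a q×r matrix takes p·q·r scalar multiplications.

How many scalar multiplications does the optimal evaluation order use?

Adjacent pairs: AB = 67·79·4 = 21172; BC = 79·4·58 = 18328; CD = 4·58·45 = 10440.
Length 3: A..C: k=1: 0+18328+67·79·58=325322; k=2: 21172+0+67·4·58=36716 → min 36716 | B..D: k=2: 0+10440+79·4·45=24660; k=3: 18328+0+79·58·45=224518 → min 24660.
Length 4: A..D: k=1: 0+24660+67·79·45=262845; k=2: 21172+10440+67·4·45=43672; k=3: 36716+0+67·58·45=211586 → min 43672.
Optimal order: ((A B) (C D)) with cost 43672.

43672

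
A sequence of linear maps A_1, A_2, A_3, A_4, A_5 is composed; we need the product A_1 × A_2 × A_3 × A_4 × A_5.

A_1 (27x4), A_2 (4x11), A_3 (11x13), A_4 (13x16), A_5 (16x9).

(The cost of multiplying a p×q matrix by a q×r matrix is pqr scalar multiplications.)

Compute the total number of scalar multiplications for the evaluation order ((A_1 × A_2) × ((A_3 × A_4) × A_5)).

(A_1 × A_2): 27×4 by 4×11 → 27×11, cost 27·4·11 = 1188
(A_3 × A_4): 11×13 by 13×16 → 11×16, cost 11·13·16 = 2288
((A_3 × A_4) × A_5): 11×16 by 16×9 → 11×9, cost 11·16·9 = 1584; cumulative 3872
((A_1 × A_2) × ((A_3 × A_4) × A_5)): 27×11 by 11×9 → 27×9, cost 27·11·9 = 2673; cumulative 7733
Total: 7733 scalar multiplications.

7733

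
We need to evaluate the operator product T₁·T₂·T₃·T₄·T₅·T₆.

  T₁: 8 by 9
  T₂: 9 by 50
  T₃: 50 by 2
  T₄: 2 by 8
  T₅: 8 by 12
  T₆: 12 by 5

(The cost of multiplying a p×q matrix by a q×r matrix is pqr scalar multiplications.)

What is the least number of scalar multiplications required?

1436

Adjacent pairs: T₁T₂ = 8·9·50 = 3600; T₂T₃ = 9·50·2 = 900; T₃T₄ = 50·2·8 = 800; T₄T₅ = 2·8·12 = 192; T₅T₆ = 8·12·5 = 480.
Length 3: T₁..T₃: k=1: 0+900+8·9·2=1044; k=2: 3600+0+8·50·2=4400 → min 1044 | T₂..T₄: k=2: 0+800+9·50·8=4400; k=3: 900+0+9·2·8=1044 → min 1044 | T₃..T₅: k=3: 0+192+50·2·12=1392; k=4: 800+0+50·8·12=5600 → min 1392 | T₄..T₆: k=4: 0+480+2·8·5=560; k=5: 192+0+2·12·5=312 → min 312.
Length 4: T₁..T₄: k=1: 0+1044+8·9·8=1620; k=2: 3600+800+8·50·8=7600; k=3: 1044+0+8·2·8=1172 → min 1172 | T₂..T₅: k=2: 0+1392+9·50·12=6792; k=3: 900+192+9·2·12=1308; k=4: 1044+0+9·8·12=1908 → min 1308 | T₃..T₆: k=3: 0+312+50·2·5=812; k=4: 800+480+50·8·5=3280; k=5: 1392+0+50·12·5=4392 → min 812.
Length 5: T₁..T₅: k=1: 0+1308+8·9·12=2172; k=2: 3600+1392+8·50·12=9792; k=3: 1044+192+8·2·12=1428; k=4: 1172+0+8·8·12=1940 → min 1428 | T₂..T₆: k=2: 0+812+9·50·5=3062; k=3: 900+312+9·2·5=1302; k=4: 1044+480+9·8·5=1884; k=5: 1308+0+9·12·5=1848 → min 1302.
Length 6: T₁..T₆: k=1: 0+1302+8·9·5=1662; k=2: 3600+812+8·50·5=6412; k=3: 1044+312+8·2·5=1436; k=4: 1172+480+8·8·5=1972; k=5: 1428+0+8·12·5=1908 → min 1436.
Optimal order: ((T₁·(T₂·T₃))·((T₄·T₅)·T₆)) with cost 1436.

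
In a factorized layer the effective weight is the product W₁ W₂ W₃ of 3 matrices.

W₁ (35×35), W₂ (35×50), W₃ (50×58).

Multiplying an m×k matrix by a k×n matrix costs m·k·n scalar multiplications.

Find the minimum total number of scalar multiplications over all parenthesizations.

Order (W₁ (W₂ W₃)): (W₂ W₃): 35×50 by 50×58 → 35×58, cost 35·50·58 = 101500; (W₁ (W₂ W₃)): 35×35 by 35×58 → 35×58, cost 35·35·58 = 71050; cumulative 172550. Total 172550.
Order ((W₁ W₂) W₃): (W₁ W₂): 35×35 by 35×50 → 35×50, cost 35·35·50 = 61250; ((W₁ W₂) W₃): 35×50 by 50×58 → 35×58, cost 35·50·58 = 101500; cumulative 162750. Total 162750.
Minimum: 162750.

162750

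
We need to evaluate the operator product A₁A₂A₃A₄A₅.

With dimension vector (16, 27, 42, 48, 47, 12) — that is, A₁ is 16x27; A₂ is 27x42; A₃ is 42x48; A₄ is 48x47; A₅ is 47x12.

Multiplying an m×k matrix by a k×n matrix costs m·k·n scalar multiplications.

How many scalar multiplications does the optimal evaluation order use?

70056

Adjacent pairs: A₁A₂ = 16·27·42 = 18144; A₂A₃ = 27·42·48 = 54432; A₃A₄ = 42·48·47 = 94752; A₄A₅ = 48·47·12 = 27072.
Length 3: A₁..A₃: k=1: 0+54432+16·27·48=75168; k=2: 18144+0+16·42·48=50400 → min 50400 | A₂..A₄: k=2: 0+94752+27·42·47=148050; k=3: 54432+0+27·48·47=115344 → min 115344 | A₃..A₅: k=3: 0+27072+42·48·12=51264; k=4: 94752+0+42·47·12=118440 → min 51264.
Length 4: A₁..A₄: k=1: 0+115344+16·27·47=135648; k=2: 18144+94752+16·42·47=144480; k=3: 50400+0+16·48·47=86496 → min 86496 | A₂..A₅: k=2: 0+51264+27·42·12=64872; k=3: 54432+27072+27·48·12=97056; k=4: 115344+0+27·47·12=130572 → min 64872.
Length 5: A₁..A₅: k=1: 0+64872+16·27·12=70056; k=2: 18144+51264+16·42·12=77472; k=3: 50400+27072+16·48·12=86688; k=4: 86496+0+16·47·12=95520 → min 70056.
Optimal order: (A₁(A₂(A₃(A₄A₅)))) with cost 70056.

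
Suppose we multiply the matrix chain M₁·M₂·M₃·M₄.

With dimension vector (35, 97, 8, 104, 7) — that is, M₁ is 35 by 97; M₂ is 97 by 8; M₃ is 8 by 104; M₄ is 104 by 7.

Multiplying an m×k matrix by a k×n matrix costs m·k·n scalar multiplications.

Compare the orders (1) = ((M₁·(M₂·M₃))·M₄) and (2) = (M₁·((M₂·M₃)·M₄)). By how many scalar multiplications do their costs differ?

Order (1) = ((M₁·(M₂·M₃))·M₄): (M₂·M₃): 97×8 by 8×104 → 97×104, cost 97·8·104 = 80704; (M₁·(M₂·M₃)): 35×97 by 97×104 → 35×104, cost 35·97·104 = 353080; cumulative 433784; ((M₁·(M₂·M₃))·M₄): 35×104 by 104×7 → 35×7, cost 35·104·7 = 25480; cumulative 459264. Total 459264.
Order (2) = (M₁·((M₂·M₃)·M₄)): (M₂·M₃): 97×8 by 8×104 → 97×104, cost 97·8·104 = 80704; ((M₂·M₃)·M₄): 97×104 by 104×7 → 97×7, cost 97·104·7 = 70616; cumulative 151320; (M₁·((M₂·M₃)·M₄)): 35×97 by 97×7 → 35×7, cost 35·97·7 = 23765; cumulative 175085. Total 175085.
Difference: |459264 − 175085| = 284179.

284179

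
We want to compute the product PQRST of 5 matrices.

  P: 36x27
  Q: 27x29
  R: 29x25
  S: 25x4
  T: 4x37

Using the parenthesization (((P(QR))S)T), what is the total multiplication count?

52803

(QR): 27×29 by 29×25 → 27×25, cost 27·29·25 = 19575
(P(QR)): 36×27 by 27×25 → 36×25, cost 36·27·25 = 24300; cumulative 43875
((P(QR))S): 36×25 by 25×4 → 36×4, cost 36·25·4 = 3600; cumulative 47475
(((P(QR))S)T): 36×4 by 4×37 → 36×37, cost 36·4·37 = 5328; cumulative 52803
Total: 52803 scalar multiplications.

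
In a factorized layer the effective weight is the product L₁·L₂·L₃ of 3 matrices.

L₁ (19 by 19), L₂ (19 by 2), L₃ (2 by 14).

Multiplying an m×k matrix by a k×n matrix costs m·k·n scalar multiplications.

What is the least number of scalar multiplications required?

Order (L₁·(L₂·L₃)): (L₂·L₃): 19×2 by 2×14 → 19×14, cost 19·2·14 = 532; (L₁·(L₂·L₃)): 19×19 by 19×14 → 19×14, cost 19·19·14 = 5054; cumulative 5586. Total 5586.
Order ((L₁·L₂)·L₃): (L₁·L₂): 19×19 by 19×2 → 19×2, cost 19·19·2 = 722; ((L₁·L₂)·L₃): 19×2 by 2×14 → 19×14, cost 19·2·14 = 532; cumulative 1254. Total 1254.
Minimum: 1254.

1254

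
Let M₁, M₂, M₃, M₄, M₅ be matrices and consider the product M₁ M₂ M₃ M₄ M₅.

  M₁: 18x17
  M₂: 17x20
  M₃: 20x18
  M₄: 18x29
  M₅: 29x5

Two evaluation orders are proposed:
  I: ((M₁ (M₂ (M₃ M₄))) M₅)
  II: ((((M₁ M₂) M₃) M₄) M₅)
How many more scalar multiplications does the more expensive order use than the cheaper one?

Order I = ((M₁ (M₂ (M₃ M₄))) M₅): (M₃ M₄): 20×18 by 18×29 → 20×29, cost 20·18·29 = 10440; (M₂ (M₃ M₄)): 17×20 by 20×29 → 17×29, cost 17·20·29 = 9860; cumulative 20300; (M₁ (M₂ (M₃ M₄))): 18×17 by 17×29 → 18×29, cost 18·17·29 = 8874; cumulative 29174; ((M₁ (M₂ (M₃ M₄))) M₅): 18×29 by 29×5 → 18×5, cost 18·29·5 = 2610; cumulative 31784. Total 31784.
Order II = ((((M₁ M₂) M₃) M₄) M₅): (M₁ M₂): 18×17 by 17×20 → 18×20, cost 18·17·20 = 6120; ((M₁ M₂) M₃): 18×20 by 20×18 → 18×18, cost 18·20·18 = 6480; cumulative 12600; (((M₁ M₂) M₃) M₄): 18×18 by 18×29 → 18×29, cost 18·18·29 = 9396; cumulative 21996; ((((M₁ M₂) M₃) M₄) M₅): 18×29 by 29×5 → 18×5, cost 18·29·5 = 2610; cumulative 24606. Total 24606.
Difference: |31784 − 24606| = 7178.

7178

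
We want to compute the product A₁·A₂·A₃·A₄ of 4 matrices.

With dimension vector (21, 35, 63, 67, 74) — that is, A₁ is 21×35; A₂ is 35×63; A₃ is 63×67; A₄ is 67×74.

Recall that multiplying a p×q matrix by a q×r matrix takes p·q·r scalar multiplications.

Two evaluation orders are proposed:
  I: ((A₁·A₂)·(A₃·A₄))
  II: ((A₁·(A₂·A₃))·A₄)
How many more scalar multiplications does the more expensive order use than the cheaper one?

155463

Order I = ((A₁·A₂)·(A₃·A₄)): (A₁·A₂): 21×35 by 35×63 → 21×63, cost 21·35·63 = 46305; (A₃·A₄): 63×67 by 67×74 → 63×74, cost 63·67·74 = 312354; ((A₁·A₂)·(A₃·A₄)): 21×63 by 63×74 → 21×74, cost 21·63·74 = 97902; cumulative 456561. Total 456561.
Order II = ((A₁·(A₂·A₃))·A₄): (A₂·A₃): 35×63 by 63×67 → 35×67, cost 35·63·67 = 147735; (A₁·(A₂·A₃)): 21×35 by 35×67 → 21×67, cost 21·35·67 = 49245; cumulative 196980; ((A₁·(A₂·A₃))·A₄): 21×67 by 67×74 → 21×74, cost 21·67·74 = 104118; cumulative 301098. Total 301098.
Difference: |456561 − 301098| = 155463.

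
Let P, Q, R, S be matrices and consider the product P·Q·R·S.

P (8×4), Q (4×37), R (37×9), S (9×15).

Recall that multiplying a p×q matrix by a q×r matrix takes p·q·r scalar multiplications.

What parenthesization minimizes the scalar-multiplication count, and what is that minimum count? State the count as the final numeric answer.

2352

Adjacent pairs: PQ = 8·4·37 = 1184; QR = 4·37·9 = 1332; RS = 37·9·15 = 4995.
Length 3: P..R: k=1: 0+1332+8·4·9=1620; k=2: 1184+0+8·37·9=3848 → min 1620 | Q..S: k=2: 0+4995+4·37·15=7215; k=3: 1332+0+4·9·15=1872 → min 1872.
Length 4: P..S: k=1: 0+1872+8·4·15=2352; k=2: 1184+4995+8·37·15=10619; k=3: 1620+0+8·9·15=2700 → min 2352.
Optimal parenthesization: (P·((Q·R)·S)) with cost 2352.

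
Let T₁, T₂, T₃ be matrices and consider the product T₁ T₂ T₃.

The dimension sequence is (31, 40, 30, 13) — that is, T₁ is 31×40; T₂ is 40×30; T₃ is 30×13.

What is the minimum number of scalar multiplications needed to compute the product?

31720

Order (T₁ (T₂ T₃)): (T₂ T₃): 40×30 by 30×13 → 40×13, cost 40·30·13 = 15600; (T₁ (T₂ T₃)): 31×40 by 40×13 → 31×13, cost 31·40·13 = 16120; cumulative 31720. Total 31720.
Order ((T₁ T₂) T₃): (T₁ T₂): 31×40 by 40×30 → 31×30, cost 31·40·30 = 37200; ((T₁ T₂) T₃): 31×30 by 30×13 → 31×13, cost 31·30·13 = 12090; cumulative 49290. Total 49290.
Minimum: 31720.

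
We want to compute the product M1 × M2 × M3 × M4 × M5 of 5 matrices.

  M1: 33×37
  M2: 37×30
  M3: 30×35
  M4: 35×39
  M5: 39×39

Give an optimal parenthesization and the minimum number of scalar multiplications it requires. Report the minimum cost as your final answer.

Adjacent pairs: M1M2 = 33·37·30 = 36630; M2M3 = 37·30·35 = 38850; M3M4 = 30·35·39 = 40950; M4M5 = 35·39·39 = 53235.
Length 3: M1..M3: k=1: 0+38850+33·37·35=81585; k=2: 36630+0+33·30·35=71280 → min 71280 | M2..M4: k=2: 0+40950+37·30·39=84240; k=3: 38850+0+37·35·39=89355 → min 84240 | M3..M5: k=3: 0+53235+30·35·39=94185; k=4: 40950+0+30·39·39=86580 → min 86580.
Length 4: M1..M4: k=1: 0+84240+33·37·39=131859; k=2: 36630+40950+33·30·39=116190; k=3: 71280+0+33·35·39=116325 → min 116190 | M2..M5: k=2: 0+86580+37·30·39=129870; k=3: 38850+53235+37·35·39=142590; k=4: 84240+0+37·39·39=140517 → min 129870.
Length 5: M1..M5: k=1: 0+129870+33·37·39=177489; k=2: 36630+86580+33·30·39=161820; k=3: 71280+53235+33·35·39=169560; k=4: 116190+0+33·39·39=166383 → min 161820.
Optimal parenthesization: ((M1 × M2) × ((M3 × M4) × M5)) with cost 161820.

161820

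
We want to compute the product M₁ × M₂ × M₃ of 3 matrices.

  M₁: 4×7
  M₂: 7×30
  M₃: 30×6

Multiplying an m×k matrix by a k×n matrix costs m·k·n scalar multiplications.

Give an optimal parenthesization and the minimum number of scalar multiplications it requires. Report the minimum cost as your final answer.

(M₁ × (M₂ × M₃)): cost 1428.
((M₁ × M₂) × M₃): cost 1560.
Optimal: (M₁ × (M₂ × M₃)) with cost 1428.

1428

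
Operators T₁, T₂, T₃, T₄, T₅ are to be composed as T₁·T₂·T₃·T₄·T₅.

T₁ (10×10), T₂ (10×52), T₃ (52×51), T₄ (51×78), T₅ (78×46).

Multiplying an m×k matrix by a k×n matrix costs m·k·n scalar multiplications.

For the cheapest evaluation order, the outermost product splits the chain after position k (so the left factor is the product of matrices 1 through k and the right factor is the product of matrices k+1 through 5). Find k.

Adjacent pairs: T₁T₂ = 10·10·52 = 5200; T₂T₃ = 10·52·51 = 26520; T₃T₄ = 52·51·78 = 206856; T₄T₅ = 51·78·46 = 182988.
Length 3: T₁..T₃: k=1: 0+26520+10·10·51=31620; k=2: 5200+0+10·52·51=31720 → min 31620 | T₂..T₄: k=2: 0+206856+10·52·78=247416; k=3: 26520+0+10·51·78=66300 → min 66300 | T₃..T₅: k=3: 0+182988+52·51·46=304980; k=4: 206856+0+52·78·46=393432 → min 304980.
Length 4: T₁..T₄: k=1: 0+66300+10·10·78=74100; k=2: 5200+206856+10·52·78=252616; k=3: 31620+0+10·51·78=71400 → min 71400 | T₂..T₅: k=2: 0+304980+10·52·46=328900; k=3: 26520+182988+10·51·46=232968; k=4: 66300+0+10·78·46=102180 → min 102180.
Top-level splits: k=1: (T₁..T₁)·(T₂..T₅) → 0+102180+10·10·46 = 106780; k=2: (T₁..T₂)·(T₃..T₅) → 5200+304980+10·52·46 = 334100; k=3: (T₁..T₃)·(T₄..T₅) → 31620+182988+10·51·46 = 238068; k=4: (T₁..T₄)·(T₅..T₅) → 71400+0+10·78·46 = 107280.
Best split is after T₁, i.e. k = 1.

1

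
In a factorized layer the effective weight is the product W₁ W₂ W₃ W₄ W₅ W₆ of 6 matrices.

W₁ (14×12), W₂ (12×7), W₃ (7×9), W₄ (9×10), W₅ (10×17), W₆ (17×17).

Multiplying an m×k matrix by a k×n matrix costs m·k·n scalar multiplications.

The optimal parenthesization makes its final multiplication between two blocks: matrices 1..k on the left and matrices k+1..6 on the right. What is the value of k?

2

Adjacent pairs: W₁W₂ = 14·12·7 = 1176; W₂W₃ = 12·7·9 = 756; W₃W₄ = 7·9·10 = 630; W₄W₅ = 9·10·17 = 1530; W₅W₆ = 10·17·17 = 2890.
Length 3: W₁..W₃: k=1: 0+756+14·12·9=2268; k=2: 1176+0+14·7·9=2058 → min 2058 | W₂..W₄: k=2: 0+630+12·7·10=1470; k=3: 756+0+12·9·10=1836 → min 1470 | W₃..W₅: k=3: 0+1530+7·9·17=2601; k=4: 630+0+7·10·17=1820 → min 1820 | W₄..W₆: k=4: 0+2890+9·10·17=4420; k=5: 1530+0+9·17·17=4131 → min 4131.
Length 4: W₁..W₄: k=1: 0+1470+14·12·10=3150; k=2: 1176+630+14·7·10=2786; k=3: 2058+0+14·9·10=3318 → min 2786 | W₂..W₅: k=2: 0+1820+12·7·17=3248; k=3: 756+1530+12·9·17=4122; k=4: 1470+0+12·10·17=3510 → min 3248 | W₃..W₆: k=3: 0+4131+7·9·17=5202; k=4: 630+2890+7·10·17=4710; k=5: 1820+0+7·17·17=3843 → min 3843.
Length 5: W₁..W₅: k=1: 0+3248+14·12·17=6104; k=2: 1176+1820+14·7·17=4662; k=3: 2058+1530+14·9·17=5730; k=4: 2786+0+14·10·17=5166 → min 4662 | W₂..W₆: k=2: 0+3843+12·7·17=5271; k=3: 756+4131+12·9·17=6723; k=4: 1470+2890+12·10·17=6400; k=5: 3248+0+12·17·17=6716 → min 5271.
Top-level splits: k=1: (W₁..W₁)·(W₂..W₆) → 0+5271+14·12·17 = 8127; k=2: (W₁..W₂)·(W₃..W₆) → 1176+3843+14·7·17 = 6685; k=3: (W₁..W₃)·(W₄..W₆) → 2058+4131+14·9·17 = 8331; k=4: (W₁..W₄)·(W₅..W₆) → 2786+2890+14·10·17 = 8056; k=5: (W₁..W₅)·(W₆..W₆) → 4662+0+14·17·17 = 8708.
Best split is after W₂, i.e. k = 2.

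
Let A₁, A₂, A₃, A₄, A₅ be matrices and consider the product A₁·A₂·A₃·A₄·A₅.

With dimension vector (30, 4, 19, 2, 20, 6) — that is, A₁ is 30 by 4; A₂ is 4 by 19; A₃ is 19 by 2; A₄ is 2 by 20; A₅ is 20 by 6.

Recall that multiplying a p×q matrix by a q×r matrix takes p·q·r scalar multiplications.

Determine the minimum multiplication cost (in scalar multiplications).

Adjacent pairs: A₁A₂ = 30·4·19 = 2280; A₂A₃ = 4·19·2 = 152; A₃A₄ = 19·2·20 = 760; A₄A₅ = 2·20·6 = 240.
Length 3: A₁..A₃: k=1: 0+152+30·4·2=392; k=2: 2280+0+30·19·2=3420 → min 392 | A₂..A₄: k=2: 0+760+4·19·20=2280; k=3: 152+0+4·2·20=312 → min 312 | A₃..A₅: k=3: 0+240+19·2·6=468; k=4: 760+0+19·20·6=3040 → min 468.
Length 4: A₁..A₄: k=1: 0+312+30·4·20=2712; k=2: 2280+760+30·19·20=14440; k=3: 392+0+30·2·20=1592 → min 1592 | A₂..A₅: k=2: 0+468+4·19·6=924; k=3: 152+240+4·2·6=440; k=4: 312+0+4·20·6=792 → min 440.
Length 5: A₁..A₅: k=1: 0+440+30·4·6=1160; k=2: 2280+468+30·19·6=6168; k=3: 392+240+30·2·6=992; k=4: 1592+0+30·20·6=5192 → min 992.
Optimal order: ((A₁·(A₂·A₃))·(A₄·A₅)) with cost 992.

992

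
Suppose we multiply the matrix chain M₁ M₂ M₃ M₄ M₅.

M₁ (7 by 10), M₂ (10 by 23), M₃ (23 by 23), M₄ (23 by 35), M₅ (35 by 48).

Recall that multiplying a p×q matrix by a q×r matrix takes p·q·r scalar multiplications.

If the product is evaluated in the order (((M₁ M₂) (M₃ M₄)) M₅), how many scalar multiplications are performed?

(M₁ M₂): 7×10 by 10×23 → 7×23, cost 7·10·23 = 1610
(M₃ M₄): 23×23 by 23×35 → 23×35, cost 23·23·35 = 18515
((M₁ M₂) (M₃ M₄)): 7×23 by 23×35 → 7×35, cost 7·23·35 = 5635; cumulative 25760
(((M₁ M₂) (M₃ M₄)) M₅): 7×35 by 35×48 → 7×48, cost 7·35·48 = 11760; cumulative 37520
Total: 37520 scalar multiplications.

37520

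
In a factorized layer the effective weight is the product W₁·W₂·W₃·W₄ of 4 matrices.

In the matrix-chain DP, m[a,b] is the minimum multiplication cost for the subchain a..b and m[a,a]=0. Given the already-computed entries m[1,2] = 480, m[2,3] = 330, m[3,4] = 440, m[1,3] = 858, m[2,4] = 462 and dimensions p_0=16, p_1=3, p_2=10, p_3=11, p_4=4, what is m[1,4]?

654

m[1,4] = min over k∈[1,3] of m[1,k]+m[k+1,4]+p_{0}·p_k·p_{4}.
k=1: 0 + 462 + 16·3·4 = 654; k=2: 480 + 440 + 16·10·4 = 1560; k=3: 858 + 0 + 16·11·4 = 1562.
Minimum: 654 at k=1.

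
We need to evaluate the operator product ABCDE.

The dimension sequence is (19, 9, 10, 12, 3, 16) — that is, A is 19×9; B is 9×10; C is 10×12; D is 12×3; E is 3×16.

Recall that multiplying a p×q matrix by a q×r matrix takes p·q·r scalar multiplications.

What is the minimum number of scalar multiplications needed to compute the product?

2055

Adjacent pairs: AB = 19·9·10 = 1710; BC = 9·10·12 = 1080; CD = 10·12·3 = 360; DE = 12·3·16 = 576.
Length 3: A..C: k=1: 0+1080+19·9·12=3132; k=2: 1710+0+19·10·12=3990 → min 3132 | B..D: k=2: 0+360+9·10·3=630; k=3: 1080+0+9·12·3=1404 → min 630 | C..E: k=3: 0+576+10·12·16=2496; k=4: 360+0+10·3·16=840 → min 840.
Length 4: A..D: k=1: 0+630+19·9·3=1143; k=2: 1710+360+19·10·3=2640; k=3: 3132+0+19·12·3=3816 → min 1143 | B..E: k=2: 0+840+9·10·16=2280; k=3: 1080+576+9·12·16=3384; k=4: 630+0+9·3·16=1062 → min 1062.
Length 5: A..E: k=1: 0+1062+19·9·16=3798; k=2: 1710+840+19·10·16=5590; k=3: 3132+576+19·12·16=7356; k=4: 1143+0+19·3·16=2055 → min 2055.
Optimal order: ((A(B(CD)))E) with cost 2055.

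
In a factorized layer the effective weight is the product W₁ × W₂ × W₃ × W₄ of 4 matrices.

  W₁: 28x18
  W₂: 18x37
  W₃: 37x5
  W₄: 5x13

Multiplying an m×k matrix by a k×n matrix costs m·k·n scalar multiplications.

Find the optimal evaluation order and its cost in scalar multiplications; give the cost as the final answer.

Adjacent pairs: W₁W₂ = 28·18·37 = 18648; W₂W₃ = 18·37·5 = 3330; W₃W₄ = 37·5·13 = 2405.
Length 3: W₁..W₃: k=1: 0+3330+28·18·5=5850; k=2: 18648+0+28·37·5=23828 → min 5850 | W₂..W₄: k=2: 0+2405+18·37·13=11063; k=3: 3330+0+18·5·13=4500 → min 4500.
Length 4: W₁..W₄: k=1: 0+4500+28·18·13=11052; k=2: 18648+2405+28·37·13=34521; k=3: 5850+0+28·5·13=7670 → min 7670.
Optimal parenthesization: ((W₁ × (W₂ × W₃)) × W₄) with cost 7670.

7670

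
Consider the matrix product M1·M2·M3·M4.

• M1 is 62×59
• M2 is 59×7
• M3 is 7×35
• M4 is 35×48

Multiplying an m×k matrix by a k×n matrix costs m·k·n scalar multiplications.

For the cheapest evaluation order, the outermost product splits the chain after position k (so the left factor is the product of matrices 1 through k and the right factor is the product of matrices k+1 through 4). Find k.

2

Adjacent pairs: M1M2 = 62·59·7 = 25606; M2M3 = 59·7·35 = 14455; M3M4 = 7·35·48 = 11760.
Length 3: M1..M3: k=1: 0+14455+62·59·35=142485; k=2: 25606+0+62·7·35=40796 → min 40796 | M2..M4: k=2: 0+11760+59·7·48=31584; k=3: 14455+0+59·35·48=113575 → min 31584.
Top-level splits: k=1: (M1..M1)·(M2..M4) → 0+31584+62·59·48 = 207168; k=2: (M1..M2)·(M3..M4) → 25606+11760+62·7·48 = 58198; k=3: (M1..M3)·(M4..M4) → 40796+0+62·35·48 = 144956.
Best split is after M2, i.e. k = 2.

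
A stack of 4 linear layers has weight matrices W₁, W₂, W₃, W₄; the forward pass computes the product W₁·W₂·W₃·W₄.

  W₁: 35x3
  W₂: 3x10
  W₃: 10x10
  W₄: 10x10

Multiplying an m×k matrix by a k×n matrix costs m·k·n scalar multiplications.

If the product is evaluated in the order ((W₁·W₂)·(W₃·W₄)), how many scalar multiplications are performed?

5550

(W₁·W₂): 35×3 by 3×10 → 35×10, cost 35·3·10 = 1050
(W₃·W₄): 10×10 by 10×10 → 10×10, cost 10·10·10 = 1000
((W₁·W₂)·(W₃·W₄)): 35×10 by 10×10 → 35×10, cost 35·10·10 = 3500; cumulative 5550
Total: 5550 scalar multiplications.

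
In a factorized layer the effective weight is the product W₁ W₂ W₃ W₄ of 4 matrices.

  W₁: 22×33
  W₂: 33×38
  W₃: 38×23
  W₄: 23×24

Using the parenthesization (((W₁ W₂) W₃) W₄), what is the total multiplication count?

58960

(W₁ W₂): 22×33 by 33×38 → 22×38, cost 22·33·38 = 27588
((W₁ W₂) W₃): 22×38 by 38×23 → 22×23, cost 22·38·23 = 19228; cumulative 46816
(((W₁ W₂) W₃) W₄): 22×23 by 23×24 → 22×24, cost 22·23·24 = 12144; cumulative 58960
Total: 58960 scalar multiplications.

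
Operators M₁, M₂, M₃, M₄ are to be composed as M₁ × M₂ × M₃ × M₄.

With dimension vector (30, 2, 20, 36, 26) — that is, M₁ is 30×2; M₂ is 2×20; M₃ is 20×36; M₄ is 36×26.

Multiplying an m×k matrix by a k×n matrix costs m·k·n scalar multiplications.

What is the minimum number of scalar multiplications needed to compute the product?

Adjacent pairs: M₁M₂ = 30·2·20 = 1200; M₂M₃ = 2·20·36 = 1440; M₃M₄ = 20·36·26 = 18720.
Length 3: M₁..M₃: k=1: 0+1440+30·2·36=3600; k=2: 1200+0+30·20·36=22800 → min 3600 | M₂..M₄: k=2: 0+18720+2·20·26=19760; k=3: 1440+0+2·36·26=3312 → min 3312.
Length 4: M₁..M₄: k=1: 0+3312+30·2·26=4872; k=2: 1200+18720+30·20·26=35520; k=3: 3600+0+30·36·26=31680 → min 4872.
Optimal order: (M₁ × ((M₂ × M₃) × M₄)) with cost 4872.

4872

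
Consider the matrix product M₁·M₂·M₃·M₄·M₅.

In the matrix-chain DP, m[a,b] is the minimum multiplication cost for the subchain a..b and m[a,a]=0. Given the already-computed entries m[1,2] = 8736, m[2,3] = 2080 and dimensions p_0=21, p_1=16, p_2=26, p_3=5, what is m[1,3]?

3760

m[1,3] = min over k∈[1,2] of m[1,k]+m[k+1,3]+p_{0}·p_k·p_{3}.
k=1: 0 + 2080 + 21·16·5 = 3760; k=2: 8736 + 0 + 21·26·5 = 11466.
Minimum: 3760 at k=1.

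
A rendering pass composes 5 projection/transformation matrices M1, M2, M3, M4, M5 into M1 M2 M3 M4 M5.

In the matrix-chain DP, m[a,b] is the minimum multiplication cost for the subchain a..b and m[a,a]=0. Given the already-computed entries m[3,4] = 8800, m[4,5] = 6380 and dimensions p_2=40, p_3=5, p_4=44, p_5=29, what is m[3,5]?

12180

m[3,5] = min over k∈[3,4] of m[3,k]+m[k+1,5]+p_{2}·p_k·p_{5}.
k=3: 0 + 6380 + 40·5·29 = 12180; k=4: 8800 + 0 + 40·44·29 = 59840.
Minimum: 12180 at k=3.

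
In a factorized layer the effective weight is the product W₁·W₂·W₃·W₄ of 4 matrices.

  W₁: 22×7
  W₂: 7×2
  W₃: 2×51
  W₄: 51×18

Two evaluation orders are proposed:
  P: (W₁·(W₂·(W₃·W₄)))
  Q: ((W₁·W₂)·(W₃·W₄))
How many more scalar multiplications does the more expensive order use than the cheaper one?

Order P = (W₁·(W₂·(W₃·W₄))): (W₃·W₄): 2×51 by 51×18 → 2×18, cost 2·51·18 = 1836; (W₂·(W₃·W₄)): 7×2 by 2×18 → 7×18, cost 7·2·18 = 252; cumulative 2088; (W₁·(W₂·(W₃·W₄))): 22×7 by 7×18 → 22×18, cost 22·7·18 = 2772; cumulative 4860. Total 4860.
Order Q = ((W₁·W₂)·(W₃·W₄)): (W₁·W₂): 22×7 by 7×2 → 22×2, cost 22·7·2 = 308; (W₃·W₄): 2×51 by 51×18 → 2×18, cost 2·51·18 = 1836; ((W₁·W₂)·(W₃·W₄)): 22×2 by 2×18 → 22×18, cost 22·2·18 = 792; cumulative 2936. Total 2936.
Difference: |4860 − 2936| = 1924.

1924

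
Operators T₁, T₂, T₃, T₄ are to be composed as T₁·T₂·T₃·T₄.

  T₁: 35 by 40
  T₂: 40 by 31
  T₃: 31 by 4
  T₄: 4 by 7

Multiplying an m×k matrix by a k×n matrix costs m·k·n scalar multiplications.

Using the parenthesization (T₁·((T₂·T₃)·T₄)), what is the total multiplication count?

(T₂·T₃): 40×31 by 31×4 → 40×4, cost 40·31·4 = 4960
((T₂·T₃)·T₄): 40×4 by 4×7 → 40×7, cost 40·4·7 = 1120; cumulative 6080
(T₁·((T₂·T₃)·T₄)): 35×40 by 40×7 → 35×7, cost 35·40·7 = 9800; cumulative 15880
Total: 15880 scalar multiplications.

15880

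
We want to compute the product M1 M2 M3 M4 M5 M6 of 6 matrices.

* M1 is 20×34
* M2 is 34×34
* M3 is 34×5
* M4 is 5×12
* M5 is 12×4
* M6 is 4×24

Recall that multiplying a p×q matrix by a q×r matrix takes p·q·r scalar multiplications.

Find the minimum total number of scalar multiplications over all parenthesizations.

Adjacent pairs: M1M2 = 20·34·34 = 23120; M2M3 = 34·34·5 = 5780; M3M4 = 34·5·12 = 2040; M4M5 = 5·12·4 = 240; M5M6 = 12·4·24 = 1152.
Length 3: M1..M3: k=1: 0+5780+20·34·5=9180; k=2: 23120+0+20·34·5=26520 → min 9180 | M2..M4: k=2: 0+2040+34·34·12=15912; k=3: 5780+0+34·5·12=7820 → min 7820 | M3..M5: k=3: 0+240+34·5·4=920; k=4: 2040+0+34·12·4=3672 → min 920 | M4..M6: k=4: 0+1152+5·12·24=2592; k=5: 240+0+5·4·24=720 → min 720.
Length 4: M1..M4: k=1: 0+7820+20·34·12=15980; k=2: 23120+2040+20·34·12=33320; k=3: 9180+0+20·5·12=10380 → min 10380 | M2..M5: k=2: 0+920+34·34·4=5544; k=3: 5780+240+34·5·4=6700; k=4: 7820+0+34·12·4=9452 → min 5544 | M3..M6: k=3: 0+720+34·5·24=4800; k=4: 2040+1152+34·12·24=12984; k=5: 920+0+34·4·24=4184 → min 4184.
Length 5: M1..M5: k=1: 0+5544+20·34·4=8264; k=2: 23120+920+20·34·4=26760; k=3: 9180+240+20·5·4=9820; k=4: 10380+0+20·12·4=11340 → min 8264 | M2..M6: k=2: 0+4184+34·34·24=31928; k=3: 5780+720+34·5·24=10580; k=4: 7820+1152+34·12·24=18764; k=5: 5544+0+34·4·24=8808 → min 8808.
Length 6: M1..M6: k=1: 0+8808+20·34·24=25128; k=2: 23120+4184+20·34·24=43624; k=3: 9180+720+20·5·24=12300; k=4: 10380+1152+20·12·24=17292; k=5: 8264+0+20·4·24=10184 → min 10184.
Optimal order: ((M1 (M2 (M3 (M4 M5)))) M6) with cost 10184.

10184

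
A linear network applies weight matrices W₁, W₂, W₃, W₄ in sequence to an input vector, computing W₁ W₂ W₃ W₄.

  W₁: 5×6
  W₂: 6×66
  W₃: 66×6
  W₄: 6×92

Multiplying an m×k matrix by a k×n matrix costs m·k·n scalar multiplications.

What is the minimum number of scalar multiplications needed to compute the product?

5316

Adjacent pairs: W₁W₂ = 5·6·66 = 1980; W₂W₃ = 6·66·6 = 2376; W₃W₄ = 66·6·92 = 36432.
Length 3: W₁..W₃: k=1: 0+2376+5·6·6=2556; k=2: 1980+0+5·66·6=3960 → min 2556 | W₂..W₄: k=2: 0+36432+6·66·92=72864; k=3: 2376+0+6·6·92=5688 → min 5688.
Length 4: W₁..W₄: k=1: 0+5688+5·6·92=8448; k=2: 1980+36432+5·66·92=68772; k=3: 2556+0+5·6·92=5316 → min 5316.
Optimal order: ((W₁ (W₂ W₃)) W₄) with cost 5316.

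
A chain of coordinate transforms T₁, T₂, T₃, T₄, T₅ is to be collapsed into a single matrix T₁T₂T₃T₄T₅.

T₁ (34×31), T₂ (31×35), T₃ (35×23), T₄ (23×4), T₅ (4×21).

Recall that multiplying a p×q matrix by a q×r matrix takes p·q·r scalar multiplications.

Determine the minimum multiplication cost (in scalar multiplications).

14632

Adjacent pairs: T₁T₂ = 34·31·35 = 36890; T₂T₃ = 31·35·23 = 24955; T₃T₄ = 35·23·4 = 3220; T₄T₅ = 23·4·21 = 1932.
Length 3: T₁..T₃: k=1: 0+24955+34·31·23=49197; k=2: 36890+0+34·35·23=64260 → min 49197 | T₂..T₄: k=2: 0+3220+31·35·4=7560; k=3: 24955+0+31·23·4=27807 → min 7560 | T₃..T₅: k=3: 0+1932+35·23·21=18837; k=4: 3220+0+35·4·21=6160 → min 6160.
Length 4: T₁..T₄: k=1: 0+7560+34·31·4=11776; k=2: 36890+3220+34·35·4=44870; k=3: 49197+0+34·23·4=52325 → min 11776 | T₂..T₅: k=2: 0+6160+31·35·21=28945; k=3: 24955+1932+31·23·21=41860; k=4: 7560+0+31·4·21=10164 → min 10164.
Length 5: T₁..T₅: k=1: 0+10164+34·31·21=32298; k=2: 36890+6160+34·35·21=68040; k=3: 49197+1932+34·23·21=67551; k=4: 11776+0+34·4·21=14632 → min 14632.
Optimal order: ((T₁(T₂(T₃T₄)))T₅) with cost 14632.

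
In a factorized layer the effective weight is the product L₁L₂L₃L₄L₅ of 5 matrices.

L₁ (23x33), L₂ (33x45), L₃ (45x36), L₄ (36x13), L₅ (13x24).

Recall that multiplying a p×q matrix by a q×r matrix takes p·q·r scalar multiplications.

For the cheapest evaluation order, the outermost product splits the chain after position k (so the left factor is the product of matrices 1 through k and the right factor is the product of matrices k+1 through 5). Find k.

Adjacent pairs: L₁L₂ = 23·33·45 = 34155; L₂L₃ = 33·45·36 = 53460; L₃L₄ = 45·36·13 = 21060; L₄L₅ = 36·13·24 = 11232.
Length 3: L₁..L₃: k=1: 0+53460+23·33·36=80784; k=2: 34155+0+23·45·36=71415 → min 71415 | L₂..L₄: k=2: 0+21060+33·45·13=40365; k=3: 53460+0+33·36·13=68904 → min 40365 | L₃..L₅: k=3: 0+11232+45·36·24=50112; k=4: 21060+0+45·13·24=35100 → min 35100.
Length 4: L₁..L₄: k=1: 0+40365+23·33·13=50232; k=2: 34155+21060+23·45·13=68670; k=3: 71415+0+23·36·13=82179 → min 50232 | L₂..L₅: k=2: 0+35100+33·45·24=70740; k=3: 53460+11232+33·36·24=93204; k=4: 40365+0+33·13·24=50661 → min 50661.
Top-level splits: k=1: (L₁..L₁)·(L₂..L₅) → 0+50661+23·33·24 = 68877; k=2: (L₁..L₂)·(L₃..L₅) → 34155+35100+23·45·24 = 94095; k=3: (L₁..L₃)·(L₄..L₅) → 71415+11232+23·36·24 = 102519; k=4: (L₁..L₄)·(L₅..L₅) → 50232+0+23·13·24 = 57408.
Best split is after L₄, i.e. k = 4.

4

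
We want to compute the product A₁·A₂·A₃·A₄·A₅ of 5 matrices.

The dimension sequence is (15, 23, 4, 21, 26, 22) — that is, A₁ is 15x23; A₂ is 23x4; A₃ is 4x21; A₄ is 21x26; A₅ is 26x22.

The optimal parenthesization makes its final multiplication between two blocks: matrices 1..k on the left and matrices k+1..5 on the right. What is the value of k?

2

Adjacent pairs: A₁A₂ = 15·23·4 = 1380; A₂A₃ = 23·4·21 = 1932; A₃A₄ = 4·21·26 = 2184; A₄A₅ = 21·26·22 = 12012.
Length 3: A₁..A₃: k=1: 0+1932+15·23·21=9177; k=2: 1380+0+15·4·21=2640 → min 2640 | A₂..A₄: k=2: 0+2184+23·4·26=4576; k=3: 1932+0+23·21·26=14490 → min 4576 | A₃..A₅: k=3: 0+12012+4·21·22=13860; k=4: 2184+0+4·26·22=4472 → min 4472.
Length 4: A₁..A₄: k=1: 0+4576+15·23·26=13546; k=2: 1380+2184+15·4·26=5124; k=3: 2640+0+15·21·26=10830 → min 5124 | A₂..A₅: k=2: 0+4472+23·4·22=6496; k=3: 1932+12012+23·21·22=24570; k=4: 4576+0+23·26·22=17732 → min 6496.
Top-level splits: k=1: (A₁..A₁)·(A₂..A₅) → 0+6496+15·23·22 = 14086; k=2: (A₁..A₂)·(A₃..A₅) → 1380+4472+15·4·22 = 7172; k=3: (A₁..A₃)·(A₄..A₅) → 2640+12012+15·21·22 = 21582; k=4: (A₁..A₄)·(A₅..A₅) → 5124+0+15·26·22 = 13704.
Best split is after A₂, i.e. k = 2.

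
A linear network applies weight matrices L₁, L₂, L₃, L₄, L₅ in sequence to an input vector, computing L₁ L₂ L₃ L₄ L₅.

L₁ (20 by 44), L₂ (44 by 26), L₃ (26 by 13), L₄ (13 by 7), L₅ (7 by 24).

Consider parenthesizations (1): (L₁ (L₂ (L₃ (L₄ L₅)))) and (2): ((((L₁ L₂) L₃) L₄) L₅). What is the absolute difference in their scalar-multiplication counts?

24052

Order (1) = (L₁ (L₂ (L₃ (L₄ L₅)))): (L₄ L₅): 13×7 by 7×24 → 13×24, cost 13·7·24 = 2184; (L₃ (L₄ L₅)): 26×13 by 13×24 → 26×24, cost 26·13·24 = 8112; cumulative 10296; (L₂ (L₃ (L₄ L₅))): 44×26 by 26×24 → 44×24, cost 44·26·24 = 27456; cumulative 37752; (L₁ (L₂ (L₃ (L₄ L₅)))): 20×44 by 44×24 → 20×24, cost 20·44·24 = 21120; cumulative 58872. Total 58872.
Order (2) = ((((L₁ L₂) L₃) L₄) L₅): (L₁ L₂): 20×44 by 44×26 → 20×26, cost 20·44·26 = 22880; ((L₁ L₂) L₃): 20×26 by 26×13 → 20×13, cost 20·26·13 = 6760; cumulative 29640; (((L₁ L₂) L₃) L₄): 20×13 by 13×7 → 20×7, cost 20·13·7 = 1820; cumulative 31460; ((((L₁ L₂) L₃) L₄) L₅): 20×7 by 7×24 → 20×24, cost 20·7·24 = 3360; cumulative 34820. Total 34820.
Difference: |58872 − 34820| = 24052.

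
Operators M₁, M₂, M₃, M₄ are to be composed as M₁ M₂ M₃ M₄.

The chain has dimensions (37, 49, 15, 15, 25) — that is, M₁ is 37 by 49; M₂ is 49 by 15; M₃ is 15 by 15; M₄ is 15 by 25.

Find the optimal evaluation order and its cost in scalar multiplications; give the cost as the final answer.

46695

Adjacent pairs: M₁M₂ = 37·49·15 = 27195; M₂M₃ = 49·15·15 = 11025; M₃M₄ = 15·15·25 = 5625.
Length 3: M₁..M₃: k=1: 0+11025+37·49·15=38220; k=2: 27195+0+37·15·15=35520 → min 35520 | M₂..M₄: k=2: 0+5625+49·15·25=24000; k=3: 11025+0+49·15·25=29400 → min 24000.
Length 4: M₁..M₄: k=1: 0+24000+37·49·25=69325; k=2: 27195+5625+37·15·25=46695; k=3: 35520+0+37·15·25=49395 → min 46695.
Optimal parenthesization: ((M₁ M₂) (M₃ M₄)) with cost 46695.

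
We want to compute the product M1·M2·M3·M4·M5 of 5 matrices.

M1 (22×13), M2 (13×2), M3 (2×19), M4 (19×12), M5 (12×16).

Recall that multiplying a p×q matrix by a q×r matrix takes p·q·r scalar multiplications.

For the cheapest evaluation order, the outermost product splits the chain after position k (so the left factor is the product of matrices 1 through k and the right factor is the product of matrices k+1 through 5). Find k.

Adjacent pairs: M1M2 = 22·13·2 = 572; M2M3 = 13·2·19 = 494; M3M4 = 2·19·12 = 456; M4M5 = 19·12·16 = 3648.
Length 3: M1..M3: k=1: 0+494+22·13·19=5928; k=2: 572+0+22·2·19=1408 → min 1408 | M2..M4: k=2: 0+456+13·2·12=768; k=3: 494+0+13·19·12=3458 → min 768 | M3..M5: k=3: 0+3648+2·19·16=4256; k=4: 456+0+2·12·16=840 → min 840.
Length 4: M1..M4: k=1: 0+768+22·13·12=4200; k=2: 572+456+22·2·12=1556; k=3: 1408+0+22·19·12=6424 → min 1556 | M2..M5: k=2: 0+840+13·2·16=1256; k=3: 494+3648+13·19·16=8094; k=4: 768+0+13·12·16=3264 → min 1256.
Top-level splits: k=1: (M1..M1)·(M2..M5) → 0+1256+22·13·16 = 5832; k=2: (M1..M2)·(M3..M5) → 572+840+22·2·16 = 2116; k=3: (M1..M3)·(M4..M5) → 1408+3648+22·19·16 = 11744; k=4: (M1..M4)·(M5..M5) → 1556+0+22·12·16 = 5780.
Best split is after M2, i.e. k = 2.

2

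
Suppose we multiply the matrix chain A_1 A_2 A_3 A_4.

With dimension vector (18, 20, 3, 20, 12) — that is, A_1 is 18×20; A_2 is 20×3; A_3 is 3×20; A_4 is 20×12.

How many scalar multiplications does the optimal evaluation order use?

Adjacent pairs: A_1A_2 = 18·20·3 = 1080; A_2A_3 = 20·3·20 = 1200; A_3A_4 = 3·20·12 = 720.
Length 3: A_1..A_3: k=1: 0+1200+18·20·20=8400; k=2: 1080+0+18·3·20=2160 → min 2160 | A_2..A_4: k=2: 0+720+20·3·12=1440; k=3: 1200+0+20·20·12=6000 → min 1440.
Length 4: A_1..A_4: k=1: 0+1440+18·20·12=5760; k=2: 1080+720+18·3·12=2448; k=3: 2160+0+18·20·12=6480 → min 2448.
Optimal order: ((A_1 A_2) (A_3 A_4)) with cost 2448.

2448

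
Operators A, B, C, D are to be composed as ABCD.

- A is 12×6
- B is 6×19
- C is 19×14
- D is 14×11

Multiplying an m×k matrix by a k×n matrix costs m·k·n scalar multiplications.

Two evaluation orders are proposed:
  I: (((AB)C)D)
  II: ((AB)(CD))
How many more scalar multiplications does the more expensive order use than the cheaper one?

Order I = (((AB)C)D): (AB): 12×6 by 6×19 → 12×19, cost 12·6·19 = 1368; ((AB)C): 12×19 by 19×14 → 12×14, cost 12·19·14 = 3192; cumulative 4560; (((AB)C)D): 12×14 by 14×11 → 12×11, cost 12·14·11 = 1848; cumulative 6408. Total 6408.
Order II = ((AB)(CD)): (AB): 12×6 by 6×19 → 12×19, cost 12·6·19 = 1368; (CD): 19×14 by 14×11 → 19×11, cost 19·14·11 = 2926; ((AB)(CD)): 12×19 by 19×11 → 12×11, cost 12·19·11 = 2508; cumulative 6802. Total 6802.
Difference: |6408 − 6802| = 394.

394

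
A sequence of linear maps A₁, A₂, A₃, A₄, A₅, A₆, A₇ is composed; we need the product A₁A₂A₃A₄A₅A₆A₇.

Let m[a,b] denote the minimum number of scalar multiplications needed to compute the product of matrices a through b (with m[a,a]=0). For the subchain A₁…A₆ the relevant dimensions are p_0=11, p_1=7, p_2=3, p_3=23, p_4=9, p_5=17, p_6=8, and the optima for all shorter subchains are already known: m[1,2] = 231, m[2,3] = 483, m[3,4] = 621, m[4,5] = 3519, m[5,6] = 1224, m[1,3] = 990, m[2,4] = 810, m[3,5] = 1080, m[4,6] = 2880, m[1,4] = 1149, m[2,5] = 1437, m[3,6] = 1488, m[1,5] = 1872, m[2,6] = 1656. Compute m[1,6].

m[1,6] = min over k∈[1,5] of m[1,k]+m[k+1,6]+p_{0}·p_k·p_{6}.
k=1: 0 + 1656 + 11·7·8 = 2272; k=2: 231 + 1488 + 11·3·8 = 1983; k=3: 990 + 2880 + 11·23·8 = 5894; k=4: 1149 + 1224 + 11·9·8 = 3165; k=5: 1872 + 0 + 11·17·8 = 3368.
Minimum: 1983 at k=2.

1983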